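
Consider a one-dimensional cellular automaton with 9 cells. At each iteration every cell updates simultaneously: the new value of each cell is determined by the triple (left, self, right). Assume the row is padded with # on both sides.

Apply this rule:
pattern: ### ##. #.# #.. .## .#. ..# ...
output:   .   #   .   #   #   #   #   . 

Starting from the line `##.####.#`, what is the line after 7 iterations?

iteration 1: .#.#..#.#
iteration 2: .#.####.#
iteration 3: .#.#..#.#  (repeats iteration 1; period 2)
iteration 7: .#.#..#.#

.#.#..#.#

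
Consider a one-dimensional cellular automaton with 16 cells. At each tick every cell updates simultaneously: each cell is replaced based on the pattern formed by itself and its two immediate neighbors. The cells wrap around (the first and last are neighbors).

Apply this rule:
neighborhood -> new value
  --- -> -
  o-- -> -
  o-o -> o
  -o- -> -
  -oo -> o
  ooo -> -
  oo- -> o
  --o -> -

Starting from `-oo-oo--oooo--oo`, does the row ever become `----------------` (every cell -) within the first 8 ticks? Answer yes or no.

yes

oooooo--o--o--oo
-----o--------o-
----------------
all cells are - at tick 3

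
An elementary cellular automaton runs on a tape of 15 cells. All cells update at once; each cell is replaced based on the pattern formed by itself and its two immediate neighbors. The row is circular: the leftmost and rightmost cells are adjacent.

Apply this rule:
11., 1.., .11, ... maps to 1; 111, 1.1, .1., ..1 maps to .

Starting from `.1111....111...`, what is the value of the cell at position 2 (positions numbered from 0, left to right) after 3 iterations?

.1..1111.1.1111
..1.1..1...1..1
1....1..11..1..
position 2 holds .

.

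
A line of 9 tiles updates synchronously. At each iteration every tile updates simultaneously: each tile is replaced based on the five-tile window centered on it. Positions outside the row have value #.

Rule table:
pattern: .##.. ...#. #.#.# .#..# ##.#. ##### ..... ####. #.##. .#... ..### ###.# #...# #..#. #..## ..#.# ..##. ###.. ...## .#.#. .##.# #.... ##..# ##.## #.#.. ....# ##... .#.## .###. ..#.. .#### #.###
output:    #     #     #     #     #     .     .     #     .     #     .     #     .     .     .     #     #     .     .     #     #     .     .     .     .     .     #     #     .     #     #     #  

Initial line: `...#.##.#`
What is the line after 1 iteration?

#.###.#.#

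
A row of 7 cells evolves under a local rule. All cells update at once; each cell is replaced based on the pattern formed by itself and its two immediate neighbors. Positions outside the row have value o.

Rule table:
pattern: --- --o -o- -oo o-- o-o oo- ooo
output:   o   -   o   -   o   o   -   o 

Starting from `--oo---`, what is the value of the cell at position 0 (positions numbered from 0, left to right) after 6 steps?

o

o---oo-
-oo---o
o--oo--
-o---o-
oooo-oo
ooo-o-o
position 0 holds o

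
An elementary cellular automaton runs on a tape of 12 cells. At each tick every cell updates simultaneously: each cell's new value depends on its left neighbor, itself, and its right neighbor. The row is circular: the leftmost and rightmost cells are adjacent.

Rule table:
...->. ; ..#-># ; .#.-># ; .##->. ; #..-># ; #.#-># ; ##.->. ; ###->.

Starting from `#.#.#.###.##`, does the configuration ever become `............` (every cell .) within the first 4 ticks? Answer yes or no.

tick 1: .#####...#..
tick 2: #.....#.###.
tick 3: ##...###...#
tick 4: ..#.#...#.#.
tick 4 is ..#.#...#.#., still not uniform .

no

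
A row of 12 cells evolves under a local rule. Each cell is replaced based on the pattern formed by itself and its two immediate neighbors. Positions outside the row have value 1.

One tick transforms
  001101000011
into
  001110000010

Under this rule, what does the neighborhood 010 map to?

At position 5 the neighborhood is 010; the next row has 0 there.

0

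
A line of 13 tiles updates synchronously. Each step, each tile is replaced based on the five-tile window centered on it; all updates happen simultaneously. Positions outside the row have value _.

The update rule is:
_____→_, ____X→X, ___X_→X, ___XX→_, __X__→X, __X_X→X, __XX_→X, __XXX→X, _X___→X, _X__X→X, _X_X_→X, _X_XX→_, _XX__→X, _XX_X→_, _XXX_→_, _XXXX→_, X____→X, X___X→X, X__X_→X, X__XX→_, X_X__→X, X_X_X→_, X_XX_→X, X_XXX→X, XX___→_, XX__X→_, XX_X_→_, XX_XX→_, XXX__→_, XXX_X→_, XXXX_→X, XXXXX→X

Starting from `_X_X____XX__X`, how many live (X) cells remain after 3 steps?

XXXXXXX_XX_XX
X_XXXX__X__XX
X_X_X__XXX_XX
count of X: 8

8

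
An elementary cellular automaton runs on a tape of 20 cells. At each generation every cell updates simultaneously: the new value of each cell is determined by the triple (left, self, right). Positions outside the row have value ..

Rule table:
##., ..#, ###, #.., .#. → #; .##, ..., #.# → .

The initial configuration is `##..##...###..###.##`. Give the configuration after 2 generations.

#.##..#.#..###..####

.###.##.#.####.##..#
#.##..#.#..###..####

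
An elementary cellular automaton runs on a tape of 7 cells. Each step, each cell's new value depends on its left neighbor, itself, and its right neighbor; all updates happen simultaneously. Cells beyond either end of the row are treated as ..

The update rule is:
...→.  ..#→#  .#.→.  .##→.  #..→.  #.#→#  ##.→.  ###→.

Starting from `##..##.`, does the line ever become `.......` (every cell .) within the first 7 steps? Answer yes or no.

step 1: ...#...
step 2: ..#....
step 3: .#.....
step 4: #......
step 5: .......
all cells are . at step 5

yes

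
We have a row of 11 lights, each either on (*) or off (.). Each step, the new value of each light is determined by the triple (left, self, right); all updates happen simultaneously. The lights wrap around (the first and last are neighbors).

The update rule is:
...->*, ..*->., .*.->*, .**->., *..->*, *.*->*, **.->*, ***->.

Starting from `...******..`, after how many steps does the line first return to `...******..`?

22

**......***
.******....
......*****
*****.....*
....*****..
***.....***
..*****....
*.....*****
*****......
....******.
***......**
..******...
*......****
******.....
.....*****.
****.....**
...*****...
**.....****
.*****.....
.....******
****......*
...******..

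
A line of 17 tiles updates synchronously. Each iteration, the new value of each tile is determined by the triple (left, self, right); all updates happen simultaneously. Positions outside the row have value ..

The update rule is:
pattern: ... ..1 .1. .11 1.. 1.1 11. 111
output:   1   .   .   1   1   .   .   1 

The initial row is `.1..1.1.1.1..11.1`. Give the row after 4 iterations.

...11111..11..1.1

..1........1.1...
1..1111111....111
.1.111111.111.11.
...11111..11..1.1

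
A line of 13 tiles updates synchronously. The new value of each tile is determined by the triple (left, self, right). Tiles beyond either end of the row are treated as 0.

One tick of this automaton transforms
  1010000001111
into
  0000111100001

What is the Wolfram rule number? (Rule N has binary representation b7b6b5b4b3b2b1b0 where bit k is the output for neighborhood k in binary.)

position 10: 111 → 0  (bit 7 = 0)
position 12: 110 → 1  (bit 6 = 1)
position 1: 101 → 0  (bit 5 = 0)
position 3: 100 → 0  (bit 4 = 0)
position 9: 011 → 0  (bit 3 = 0)
position 0: 010 → 0  (bit 2 = 0)
position 8: 001 → 0  (bit 1 = 0)
position 4: 000 → 1  (bit 0 = 1)
bits b7..b0 = 01000001 = 65

65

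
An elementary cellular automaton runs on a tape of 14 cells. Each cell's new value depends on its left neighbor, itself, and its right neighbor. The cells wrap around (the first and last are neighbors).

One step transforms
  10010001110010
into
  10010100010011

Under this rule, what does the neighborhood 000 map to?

At position 5 the neighborhood is 000; the next row has 1 there.

1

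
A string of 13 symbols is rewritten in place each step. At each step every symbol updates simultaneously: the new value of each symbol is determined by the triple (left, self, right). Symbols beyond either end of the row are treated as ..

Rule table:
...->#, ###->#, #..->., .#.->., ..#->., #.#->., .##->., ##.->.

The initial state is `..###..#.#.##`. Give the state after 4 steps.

step 1: #..#.........
step 2: .....########
step 3: ####..######.
step 4: .##....####..

.##....####..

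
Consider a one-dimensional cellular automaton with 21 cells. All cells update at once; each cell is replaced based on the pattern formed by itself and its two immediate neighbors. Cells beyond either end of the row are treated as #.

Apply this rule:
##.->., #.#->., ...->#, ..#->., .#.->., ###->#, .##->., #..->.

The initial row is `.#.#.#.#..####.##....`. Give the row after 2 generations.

.#########....###....

generation 1: ...........##.....##.
generation 2: .#########....###....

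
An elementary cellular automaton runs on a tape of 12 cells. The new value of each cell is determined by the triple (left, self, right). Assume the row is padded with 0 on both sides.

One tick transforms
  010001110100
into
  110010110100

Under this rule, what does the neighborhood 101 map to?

At position 8 the neighborhood is 101; the next row has 0 there.

0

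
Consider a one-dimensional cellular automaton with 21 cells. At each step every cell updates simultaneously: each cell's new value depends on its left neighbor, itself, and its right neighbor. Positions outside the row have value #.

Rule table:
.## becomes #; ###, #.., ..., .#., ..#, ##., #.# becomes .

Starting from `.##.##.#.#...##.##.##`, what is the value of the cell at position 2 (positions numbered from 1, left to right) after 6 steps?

.

.#..#........#..#..#.
.....................
.....................  (fixed point — unchanged through step 6)
position 2 holds .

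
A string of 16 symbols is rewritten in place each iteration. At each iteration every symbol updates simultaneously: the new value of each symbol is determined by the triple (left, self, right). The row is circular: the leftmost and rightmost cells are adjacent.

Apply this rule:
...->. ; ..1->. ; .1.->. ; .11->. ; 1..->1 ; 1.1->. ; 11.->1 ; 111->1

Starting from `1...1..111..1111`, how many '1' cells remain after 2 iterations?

11...1..111..111
111...1..111..11
count of 1: 9

9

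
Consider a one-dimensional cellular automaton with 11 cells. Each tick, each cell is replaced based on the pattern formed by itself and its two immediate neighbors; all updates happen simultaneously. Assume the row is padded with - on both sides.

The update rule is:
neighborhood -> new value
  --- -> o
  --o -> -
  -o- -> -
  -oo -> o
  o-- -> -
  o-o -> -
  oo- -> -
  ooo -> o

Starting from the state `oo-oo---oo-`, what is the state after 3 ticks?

ooooooooo--

o--o--o-o--
----------o
ooooooooo--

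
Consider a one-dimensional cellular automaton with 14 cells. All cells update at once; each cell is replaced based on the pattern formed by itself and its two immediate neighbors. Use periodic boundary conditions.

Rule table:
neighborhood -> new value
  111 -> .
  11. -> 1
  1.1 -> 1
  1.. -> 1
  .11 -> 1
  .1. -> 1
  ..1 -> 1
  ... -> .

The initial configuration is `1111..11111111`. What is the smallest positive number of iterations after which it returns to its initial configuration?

...1111.......
..11..11......
.11111111.....
11......11....
111....1111..1
..11..11..1111
11111111111..1
..........1111
1........11..1
11......111111
.11....11.....
1111..1111....
1..1111..11..1
1111..11111111

14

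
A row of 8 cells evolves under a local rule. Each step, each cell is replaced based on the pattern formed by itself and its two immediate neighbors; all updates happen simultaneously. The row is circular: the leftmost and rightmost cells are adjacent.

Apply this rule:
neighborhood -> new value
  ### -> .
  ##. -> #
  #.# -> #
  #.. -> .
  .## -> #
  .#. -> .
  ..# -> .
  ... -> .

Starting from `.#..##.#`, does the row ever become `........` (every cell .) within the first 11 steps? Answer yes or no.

#...###.
....#.##
.....###
.....#.#
......#.
........
all cells are . at step 6

yes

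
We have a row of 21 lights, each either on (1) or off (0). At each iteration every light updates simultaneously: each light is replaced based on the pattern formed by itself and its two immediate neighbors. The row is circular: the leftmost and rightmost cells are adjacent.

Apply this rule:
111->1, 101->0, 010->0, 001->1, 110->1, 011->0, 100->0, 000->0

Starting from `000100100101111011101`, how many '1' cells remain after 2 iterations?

001001001000111001100
010010010001011010100
count of 1: 8

8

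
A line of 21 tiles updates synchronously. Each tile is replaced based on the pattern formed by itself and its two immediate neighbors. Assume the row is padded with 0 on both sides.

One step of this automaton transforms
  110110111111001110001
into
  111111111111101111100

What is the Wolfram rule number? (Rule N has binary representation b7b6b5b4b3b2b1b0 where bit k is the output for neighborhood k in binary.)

249

position 7: 111 → 1  (bit 7 = 1)
position 1: 110 → 1  (bit 6 = 1)
position 2: 101 → 1  (bit 5 = 1)
position 12: 100 → 1  (bit 4 = 1)
position 0: 011 → 1  (bit 3 = 1)
position 20: 010 → 0  (bit 2 = 0)
position 13: 001 → 0  (bit 1 = 0)
position 18: 000 → 1  (bit 0 = 1)
bits b7..b0 = 11111001 = 249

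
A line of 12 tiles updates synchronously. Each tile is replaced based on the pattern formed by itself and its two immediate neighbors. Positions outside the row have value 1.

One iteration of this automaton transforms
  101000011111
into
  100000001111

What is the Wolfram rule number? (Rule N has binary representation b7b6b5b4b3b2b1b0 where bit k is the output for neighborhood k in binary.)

position 8: 111 → 1  (bit 7 = 1)
position 0: 110 → 1  (bit 6 = 1)
position 1: 101 → 0  (bit 5 = 0)
position 3: 100 → 0  (bit 4 = 0)
position 7: 011 → 0  (bit 3 = 0)
position 2: 010 → 0  (bit 2 = 0)
position 6: 001 → 0  (bit 1 = 0)
position 4: 000 → 0  (bit 0 = 0)
bits b7..b0 = 11000000 = 192

192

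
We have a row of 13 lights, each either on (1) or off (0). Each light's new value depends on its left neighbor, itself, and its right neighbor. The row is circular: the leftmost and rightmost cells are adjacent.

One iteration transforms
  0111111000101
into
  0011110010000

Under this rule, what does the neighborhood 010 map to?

0

At position 10 the neighborhood is 010; the next row has 0 there.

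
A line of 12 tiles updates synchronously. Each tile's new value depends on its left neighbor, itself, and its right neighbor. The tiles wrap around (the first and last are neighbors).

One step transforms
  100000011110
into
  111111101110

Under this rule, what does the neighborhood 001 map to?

At position 6 the neighborhood is 001; the next row has 1 there.

1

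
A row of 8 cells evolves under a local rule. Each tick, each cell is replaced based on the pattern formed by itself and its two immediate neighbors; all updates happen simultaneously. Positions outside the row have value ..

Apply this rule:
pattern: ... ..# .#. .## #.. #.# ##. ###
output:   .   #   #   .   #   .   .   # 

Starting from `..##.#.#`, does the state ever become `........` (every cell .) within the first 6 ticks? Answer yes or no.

.#...#.#
###.##.#
.#.....#
###...##
.#.#.#..
##.#.##.
tick 6 is ##.#.##., still not uniform .

no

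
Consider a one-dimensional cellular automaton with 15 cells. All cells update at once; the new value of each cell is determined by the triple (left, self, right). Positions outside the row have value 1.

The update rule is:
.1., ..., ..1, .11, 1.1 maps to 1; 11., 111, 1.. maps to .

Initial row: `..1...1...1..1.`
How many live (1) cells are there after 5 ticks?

tick 1: .11.111.111.111
tick 2: 11.11..11..11..
tick 3: ..11..11..11..1
tick 4: .11..11..11..11
tick 5: 11..11..11..11.
count of 1: 8

8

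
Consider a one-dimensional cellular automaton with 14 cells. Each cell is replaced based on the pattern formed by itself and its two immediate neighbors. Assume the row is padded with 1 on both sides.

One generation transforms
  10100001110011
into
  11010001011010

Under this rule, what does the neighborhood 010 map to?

At position 2 the neighborhood is 010; the next row has 0 there.

0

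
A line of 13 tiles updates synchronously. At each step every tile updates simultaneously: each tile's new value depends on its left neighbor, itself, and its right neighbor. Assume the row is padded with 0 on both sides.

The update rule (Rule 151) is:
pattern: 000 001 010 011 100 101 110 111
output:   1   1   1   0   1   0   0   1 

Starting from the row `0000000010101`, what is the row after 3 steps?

1111111110101
0111111100101
1011111011101

1011111011101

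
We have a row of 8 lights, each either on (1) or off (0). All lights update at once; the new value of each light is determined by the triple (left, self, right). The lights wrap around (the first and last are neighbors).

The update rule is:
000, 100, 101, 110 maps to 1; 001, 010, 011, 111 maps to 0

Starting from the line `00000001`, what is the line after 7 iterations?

iteration 1: 11111100
iteration 2: 00000110
iteration 3: 11110011
iteration 4: 00011000
iteration 5: 11001111
iteration 6: 01100000
iteration 7: 00111111

00111111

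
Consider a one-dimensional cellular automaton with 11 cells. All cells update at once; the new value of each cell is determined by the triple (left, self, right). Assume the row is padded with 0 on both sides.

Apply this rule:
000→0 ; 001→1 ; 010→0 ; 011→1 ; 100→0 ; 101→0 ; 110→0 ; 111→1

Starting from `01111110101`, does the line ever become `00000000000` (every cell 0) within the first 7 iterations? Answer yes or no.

11111100000
11111000000
11110000000
11100000000
11000000000
10000000000
00000000000
all cells are 0 at iteration 7

yes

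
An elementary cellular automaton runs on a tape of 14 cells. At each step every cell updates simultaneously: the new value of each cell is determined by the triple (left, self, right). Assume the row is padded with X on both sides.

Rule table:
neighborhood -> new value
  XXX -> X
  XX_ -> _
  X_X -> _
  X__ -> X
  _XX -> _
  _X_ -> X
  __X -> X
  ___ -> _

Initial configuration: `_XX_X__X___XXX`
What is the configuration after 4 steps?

__X_XXX__XXX__

step 1: ____XXXXX_X_XX
step 2: X__X_XXX__X__X
step 3: _XXX__X_XXXXX_
step 4: __X_XXX__XXX__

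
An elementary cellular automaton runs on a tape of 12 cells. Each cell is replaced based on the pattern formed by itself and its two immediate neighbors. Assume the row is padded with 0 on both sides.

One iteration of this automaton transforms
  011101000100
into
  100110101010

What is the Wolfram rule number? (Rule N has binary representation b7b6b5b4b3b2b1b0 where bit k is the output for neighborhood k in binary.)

114

position 2: 111 → 0  (bit 7 = 0)
position 3: 110 → 1  (bit 6 = 1)
position 4: 101 → 1  (bit 5 = 1)
position 6: 100 → 1  (bit 4 = 1)
position 1: 011 → 0  (bit 3 = 0)
position 5: 010 → 0  (bit 2 = 0)
position 0: 001 → 1  (bit 1 = 1)
position 7: 000 → 0  (bit 0 = 0)
bits b7..b0 = 01110010 = 114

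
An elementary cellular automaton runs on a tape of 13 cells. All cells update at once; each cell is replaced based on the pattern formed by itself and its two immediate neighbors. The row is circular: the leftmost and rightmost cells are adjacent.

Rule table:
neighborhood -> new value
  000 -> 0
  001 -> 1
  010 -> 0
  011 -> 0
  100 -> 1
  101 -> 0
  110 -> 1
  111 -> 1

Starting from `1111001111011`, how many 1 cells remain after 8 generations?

1111110111001
1111110011110
0111111101110
1011111100111
1001111111011
1110111111001
1110011111110
0111101111110
count of 1: 10

10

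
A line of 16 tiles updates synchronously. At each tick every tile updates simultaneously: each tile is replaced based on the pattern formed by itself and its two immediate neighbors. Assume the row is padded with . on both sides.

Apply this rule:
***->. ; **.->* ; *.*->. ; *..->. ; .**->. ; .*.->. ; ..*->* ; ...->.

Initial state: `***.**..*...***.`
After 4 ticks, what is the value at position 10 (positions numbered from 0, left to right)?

.

..*..*.*...*..*.
.*..*.....*..*..
*..*.....*..*...
..*.....*..*....
position 10 holds .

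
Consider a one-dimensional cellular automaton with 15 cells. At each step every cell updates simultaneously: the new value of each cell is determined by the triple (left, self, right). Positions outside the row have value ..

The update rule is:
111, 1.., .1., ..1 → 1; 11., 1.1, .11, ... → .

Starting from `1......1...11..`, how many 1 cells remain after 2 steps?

8

11....111.1..1.
..1..1.1..11111
count of 1: 8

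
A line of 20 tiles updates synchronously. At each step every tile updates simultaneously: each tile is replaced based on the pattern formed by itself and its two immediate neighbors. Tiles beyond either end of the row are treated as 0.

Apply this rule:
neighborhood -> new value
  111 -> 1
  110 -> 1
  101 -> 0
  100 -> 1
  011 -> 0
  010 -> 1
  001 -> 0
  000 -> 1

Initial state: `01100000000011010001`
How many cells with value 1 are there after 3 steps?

00111111111001011101
10011111111101001101
11001111111101100101
count of 1: 14

14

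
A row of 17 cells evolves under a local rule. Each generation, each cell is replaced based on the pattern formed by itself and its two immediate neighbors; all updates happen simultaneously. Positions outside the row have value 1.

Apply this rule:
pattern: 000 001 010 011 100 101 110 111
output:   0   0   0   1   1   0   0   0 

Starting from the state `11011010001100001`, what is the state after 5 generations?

00010001001010001
10001000100001001
01000100010000101
00100010001000001
10010001000100001

10010001000100001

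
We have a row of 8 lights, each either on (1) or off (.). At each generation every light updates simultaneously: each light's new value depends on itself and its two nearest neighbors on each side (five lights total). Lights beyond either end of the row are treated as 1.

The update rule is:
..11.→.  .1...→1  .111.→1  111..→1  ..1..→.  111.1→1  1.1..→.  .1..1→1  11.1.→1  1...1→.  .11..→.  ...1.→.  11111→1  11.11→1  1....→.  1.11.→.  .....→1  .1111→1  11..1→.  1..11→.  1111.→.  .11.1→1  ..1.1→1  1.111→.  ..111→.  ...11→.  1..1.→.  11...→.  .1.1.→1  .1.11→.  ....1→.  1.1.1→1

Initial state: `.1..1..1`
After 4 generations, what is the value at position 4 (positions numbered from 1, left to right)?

1

1.1..1..
11.1..1.
.11.1.1.
1.11111.
position 4 holds 1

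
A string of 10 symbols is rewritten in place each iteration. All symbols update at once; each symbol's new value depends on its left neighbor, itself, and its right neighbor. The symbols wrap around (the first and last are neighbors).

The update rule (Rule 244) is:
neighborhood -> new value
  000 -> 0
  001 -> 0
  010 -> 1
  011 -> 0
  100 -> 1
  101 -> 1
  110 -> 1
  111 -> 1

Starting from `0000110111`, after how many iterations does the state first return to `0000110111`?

10

iteration 1: 1000011011
iteration 2: 1100001101
iteration 3: 1110000110
iteration 4: 0111000011
iteration 5: 1011100001
iteration 6: 1101110000
iteration 7: 0110111000
iteration 8: 0011011100
iteration 9: 0001101110
iteration 10: 0000110111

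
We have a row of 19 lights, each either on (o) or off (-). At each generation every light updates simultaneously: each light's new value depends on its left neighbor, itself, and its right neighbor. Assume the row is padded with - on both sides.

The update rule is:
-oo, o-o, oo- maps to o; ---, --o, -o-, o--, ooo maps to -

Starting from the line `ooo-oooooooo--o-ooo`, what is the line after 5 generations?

generation 1: o-ooo------o---oo-o
generation 2: -oo-o----------ooo-
generation 3: -ooo-----------o-o-
generation 4: -o-o------------o--
generation 5: --o----------------

--o----------------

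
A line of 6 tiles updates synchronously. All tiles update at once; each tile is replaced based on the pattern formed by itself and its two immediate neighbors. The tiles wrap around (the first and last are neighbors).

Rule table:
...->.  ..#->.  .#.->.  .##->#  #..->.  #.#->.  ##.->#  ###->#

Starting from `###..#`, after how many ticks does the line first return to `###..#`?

1

###..#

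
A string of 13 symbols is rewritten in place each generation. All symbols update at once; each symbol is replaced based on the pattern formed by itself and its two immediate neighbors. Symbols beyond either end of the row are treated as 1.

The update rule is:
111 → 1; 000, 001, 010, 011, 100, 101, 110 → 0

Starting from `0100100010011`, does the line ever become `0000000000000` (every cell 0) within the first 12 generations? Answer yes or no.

yes

0000000000001
0000000000000
all cells are 0 at generation 2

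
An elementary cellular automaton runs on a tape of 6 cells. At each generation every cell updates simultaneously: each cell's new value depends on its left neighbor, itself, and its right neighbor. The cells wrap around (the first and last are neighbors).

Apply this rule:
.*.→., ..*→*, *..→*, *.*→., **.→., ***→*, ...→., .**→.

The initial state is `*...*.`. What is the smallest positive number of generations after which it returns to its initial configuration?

2

generation 1: .*.*..
generation 2: *...*.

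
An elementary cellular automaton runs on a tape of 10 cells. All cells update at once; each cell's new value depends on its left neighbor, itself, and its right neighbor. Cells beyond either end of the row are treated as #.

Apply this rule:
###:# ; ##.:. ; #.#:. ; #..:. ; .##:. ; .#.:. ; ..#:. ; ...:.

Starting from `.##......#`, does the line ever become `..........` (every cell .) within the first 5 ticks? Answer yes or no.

tick 1: ..........
all cells are . at tick 1

yes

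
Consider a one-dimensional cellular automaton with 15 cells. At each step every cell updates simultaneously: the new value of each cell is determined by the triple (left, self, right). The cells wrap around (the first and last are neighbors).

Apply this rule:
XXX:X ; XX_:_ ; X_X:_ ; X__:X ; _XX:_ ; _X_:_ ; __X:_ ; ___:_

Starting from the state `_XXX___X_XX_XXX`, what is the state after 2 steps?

__X_X________X_
_____X________X

_____X________X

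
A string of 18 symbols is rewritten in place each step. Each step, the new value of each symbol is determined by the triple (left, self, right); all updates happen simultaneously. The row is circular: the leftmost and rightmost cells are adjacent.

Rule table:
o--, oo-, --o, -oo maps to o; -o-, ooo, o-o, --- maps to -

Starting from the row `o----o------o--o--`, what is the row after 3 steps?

ooooo-o-oo-oooo-oo

-o--o-o----o-oo-oo
--oo---o--o--oo-oo
ooooo-o-oo-oooo-oo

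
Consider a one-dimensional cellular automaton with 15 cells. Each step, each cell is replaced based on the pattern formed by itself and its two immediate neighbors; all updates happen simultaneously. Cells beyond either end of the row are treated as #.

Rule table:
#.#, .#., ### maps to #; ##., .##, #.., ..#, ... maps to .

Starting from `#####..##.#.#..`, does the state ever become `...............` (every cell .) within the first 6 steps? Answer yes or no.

yes

####.....####..
###.......##...
##.............
#..............
...............
all cells are . at step 5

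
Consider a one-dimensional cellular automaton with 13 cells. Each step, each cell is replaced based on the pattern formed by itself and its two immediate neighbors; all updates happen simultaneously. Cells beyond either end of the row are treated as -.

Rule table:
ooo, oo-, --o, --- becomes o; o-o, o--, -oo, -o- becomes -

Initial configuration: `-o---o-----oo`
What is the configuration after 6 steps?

step 1: o--oo--oooo-o
step 2: --o-o-o-ooo--
step 3: oo-------oo-o
step 4: -o-oooooo-o--
step 5: o---ooooo---o
step 6: --oo-oooo-oo-

--oo-oooo-oo-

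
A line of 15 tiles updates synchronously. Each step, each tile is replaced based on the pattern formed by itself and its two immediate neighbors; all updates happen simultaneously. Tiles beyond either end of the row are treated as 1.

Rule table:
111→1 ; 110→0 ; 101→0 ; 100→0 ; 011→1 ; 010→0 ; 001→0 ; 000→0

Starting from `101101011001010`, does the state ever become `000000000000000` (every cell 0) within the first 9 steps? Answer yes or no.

001000010000000
000000000000000
all cells are 0 at step 2

yes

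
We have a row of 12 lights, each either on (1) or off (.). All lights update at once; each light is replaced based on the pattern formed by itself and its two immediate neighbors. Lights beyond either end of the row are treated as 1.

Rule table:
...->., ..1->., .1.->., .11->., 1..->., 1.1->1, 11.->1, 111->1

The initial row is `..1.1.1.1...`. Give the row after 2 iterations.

....1.1.....

...1.1.1....
....1.1.....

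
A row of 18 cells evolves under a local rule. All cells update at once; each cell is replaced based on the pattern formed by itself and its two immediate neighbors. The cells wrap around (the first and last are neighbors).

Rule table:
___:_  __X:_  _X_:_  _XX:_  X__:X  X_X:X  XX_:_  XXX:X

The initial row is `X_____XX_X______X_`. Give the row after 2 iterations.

iteration 1: _X______X_X______X
iteration 2: X_X______X_X______

X_X______X_X______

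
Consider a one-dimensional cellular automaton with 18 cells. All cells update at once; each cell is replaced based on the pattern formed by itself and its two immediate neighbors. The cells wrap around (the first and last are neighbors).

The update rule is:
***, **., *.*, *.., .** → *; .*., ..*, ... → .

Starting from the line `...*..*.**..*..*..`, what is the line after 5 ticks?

..*...*********..*

tick 1: ....*..****..*..*.
tick 2: .....*.*****..*..*
tick 3: *.....*******..*..
tick 4: .*....********..*.
tick 5: ..*...*********..*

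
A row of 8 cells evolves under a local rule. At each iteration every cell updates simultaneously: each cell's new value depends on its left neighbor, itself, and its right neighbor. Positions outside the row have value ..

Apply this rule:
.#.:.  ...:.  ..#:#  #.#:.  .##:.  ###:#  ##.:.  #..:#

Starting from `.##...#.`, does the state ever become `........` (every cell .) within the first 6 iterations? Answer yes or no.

no

#..#.#.#
.##.....
#..#....
.##.#...
#....#..
.#..#.#.
iteration 6 is .#..#.#., still not uniform .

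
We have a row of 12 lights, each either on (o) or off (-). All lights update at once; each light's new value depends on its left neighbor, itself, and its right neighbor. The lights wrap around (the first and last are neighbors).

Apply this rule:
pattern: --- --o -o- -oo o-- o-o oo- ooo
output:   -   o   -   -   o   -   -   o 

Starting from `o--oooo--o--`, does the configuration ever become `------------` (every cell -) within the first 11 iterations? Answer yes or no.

-oo-oo-oo-oo
------------
all cells are - at iteration 2

yes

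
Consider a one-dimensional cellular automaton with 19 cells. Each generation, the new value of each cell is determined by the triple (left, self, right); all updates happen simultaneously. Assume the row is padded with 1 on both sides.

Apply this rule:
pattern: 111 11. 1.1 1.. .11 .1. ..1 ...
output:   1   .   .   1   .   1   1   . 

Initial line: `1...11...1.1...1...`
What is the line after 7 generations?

11..1..1111.1.....1

.1.1..1.11.11.111.1
.1.1111........1...
.1..11.1......111.1
.111...11....1.1...
..1.1.1..1..11.11.1
111.1.111111.......
11..1..1111.1.....1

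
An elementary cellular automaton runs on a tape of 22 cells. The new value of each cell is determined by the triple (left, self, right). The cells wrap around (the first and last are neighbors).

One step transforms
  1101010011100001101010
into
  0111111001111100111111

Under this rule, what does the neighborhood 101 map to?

At position 2 the neighborhood is 101; the next row has 1 there.

1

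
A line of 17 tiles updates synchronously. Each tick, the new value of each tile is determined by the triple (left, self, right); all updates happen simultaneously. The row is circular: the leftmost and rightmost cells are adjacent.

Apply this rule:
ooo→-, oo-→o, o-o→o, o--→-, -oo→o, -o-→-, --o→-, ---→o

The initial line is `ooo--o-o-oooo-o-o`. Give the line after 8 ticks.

--o---o-oo--oo-oo
----o--ooo--ooooo
-oo----o-o--o---o
ooo-oo--o-----o--
o-oooo----ooo----
-oo--o-oo-o-o-oo-
-oo---oooo-o-ooo-
-oo-o-o--oo-oo-o-

-oo-o-o--oo-oo-o-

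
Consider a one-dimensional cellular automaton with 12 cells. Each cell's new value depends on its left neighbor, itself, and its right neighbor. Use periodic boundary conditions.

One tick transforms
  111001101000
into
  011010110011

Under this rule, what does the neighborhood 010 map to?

0

At position 8 the neighborhood is 010; the next row has 0 there.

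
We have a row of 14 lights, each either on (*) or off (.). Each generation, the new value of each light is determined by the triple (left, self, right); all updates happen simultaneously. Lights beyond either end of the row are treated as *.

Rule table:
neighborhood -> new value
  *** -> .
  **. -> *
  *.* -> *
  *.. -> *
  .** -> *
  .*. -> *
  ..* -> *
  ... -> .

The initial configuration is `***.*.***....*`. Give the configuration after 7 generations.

**...**...**.*

..*****.**..**
***...*******.
..**.**.....**
********...**.
.......**.****
*.....*****...
**...**...**.*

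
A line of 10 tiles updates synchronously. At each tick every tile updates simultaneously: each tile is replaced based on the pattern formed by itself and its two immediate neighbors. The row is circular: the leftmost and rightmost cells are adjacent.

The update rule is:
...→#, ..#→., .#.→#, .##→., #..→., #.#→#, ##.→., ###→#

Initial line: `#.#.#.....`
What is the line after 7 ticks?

tick 1: #####.###.
tick 2: .###.#.#.#
tick 3: #.#.######
tick 4: .###.#####
tick 5: #.#.#.###.
tick 6: ######.#.#
tick 7: #####.###.

#####.###.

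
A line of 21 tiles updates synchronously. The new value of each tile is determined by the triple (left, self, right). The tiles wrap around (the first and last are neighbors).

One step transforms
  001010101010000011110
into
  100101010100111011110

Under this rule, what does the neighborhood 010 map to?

At position 2 the neighborhood is 010; the next row has 0 there.

0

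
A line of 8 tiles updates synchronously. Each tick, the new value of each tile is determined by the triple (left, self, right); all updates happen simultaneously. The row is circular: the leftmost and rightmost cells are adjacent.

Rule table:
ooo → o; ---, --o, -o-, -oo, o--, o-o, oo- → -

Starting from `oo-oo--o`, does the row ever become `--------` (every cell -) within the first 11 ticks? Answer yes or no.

yes

o-------
--------
all cells are - at tick 2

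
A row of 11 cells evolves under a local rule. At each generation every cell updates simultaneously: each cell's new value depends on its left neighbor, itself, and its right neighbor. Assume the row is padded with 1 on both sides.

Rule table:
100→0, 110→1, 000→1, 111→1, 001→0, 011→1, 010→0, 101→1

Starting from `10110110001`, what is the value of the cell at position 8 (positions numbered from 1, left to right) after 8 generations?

generation 1: 11111110101
generation 2: 11111111011
generation 3: 11111111111
generation 4: 11111111111  (fixed point — unchanged through generation 8)
position 8 holds 1

1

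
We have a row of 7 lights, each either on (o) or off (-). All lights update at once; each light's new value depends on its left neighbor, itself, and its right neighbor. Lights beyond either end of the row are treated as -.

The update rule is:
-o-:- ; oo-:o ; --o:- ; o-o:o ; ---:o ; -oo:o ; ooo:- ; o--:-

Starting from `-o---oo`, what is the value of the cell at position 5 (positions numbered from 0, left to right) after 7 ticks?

o

---o-oo
oo--ooo
oo--o-o
oo---o-
oo-o---
ooo--oo
o-o--oo
position 5 holds o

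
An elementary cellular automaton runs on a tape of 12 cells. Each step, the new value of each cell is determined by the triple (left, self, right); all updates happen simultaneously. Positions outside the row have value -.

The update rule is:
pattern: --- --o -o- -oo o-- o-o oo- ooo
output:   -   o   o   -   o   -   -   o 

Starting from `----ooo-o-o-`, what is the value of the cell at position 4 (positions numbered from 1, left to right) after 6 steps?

-

---o-o--o-oo
--oo-oooo---
-o----oo-o--
ooo--o---oo-
-o-oooo-o--o
oo--oo--oooo
position 4 holds -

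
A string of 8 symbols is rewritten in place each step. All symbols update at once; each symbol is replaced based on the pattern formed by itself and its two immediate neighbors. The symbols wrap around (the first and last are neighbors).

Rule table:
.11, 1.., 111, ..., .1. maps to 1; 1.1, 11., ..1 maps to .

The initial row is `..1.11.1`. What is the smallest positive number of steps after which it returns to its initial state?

2

1.1.1..1
..1.11.1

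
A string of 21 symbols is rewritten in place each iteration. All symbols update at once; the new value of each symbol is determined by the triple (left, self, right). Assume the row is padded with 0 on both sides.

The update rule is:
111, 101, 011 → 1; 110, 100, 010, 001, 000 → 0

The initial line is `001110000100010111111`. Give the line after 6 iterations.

001100000000001111110
001000000000001111100
000000000000001111000
000000000000001110000
000000000000001100000
000000000000001000000

000000000000001000000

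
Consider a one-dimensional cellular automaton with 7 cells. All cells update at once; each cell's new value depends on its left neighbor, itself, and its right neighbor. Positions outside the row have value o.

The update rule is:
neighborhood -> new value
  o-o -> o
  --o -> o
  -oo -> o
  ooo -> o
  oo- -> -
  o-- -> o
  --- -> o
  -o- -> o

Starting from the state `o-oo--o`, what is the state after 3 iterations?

o-ooooo

iteration 1: -oo-ooo
iteration 2: oo-oooo
iteration 3: o-ooooo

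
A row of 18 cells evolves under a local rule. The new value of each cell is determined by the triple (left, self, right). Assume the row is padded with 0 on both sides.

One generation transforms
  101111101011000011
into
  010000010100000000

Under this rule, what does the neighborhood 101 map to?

1

At position 1 the neighborhood is 101; the next row has 1 there.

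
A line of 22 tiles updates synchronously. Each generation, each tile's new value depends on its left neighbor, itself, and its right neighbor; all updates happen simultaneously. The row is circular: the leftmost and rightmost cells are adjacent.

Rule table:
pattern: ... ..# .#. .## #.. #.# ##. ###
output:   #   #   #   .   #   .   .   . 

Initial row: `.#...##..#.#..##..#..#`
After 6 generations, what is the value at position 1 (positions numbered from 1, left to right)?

.

.####..###.###..######
.....##.......##......
#####..#######..######
.....##.......##......  (repeats generation 2; period 2)
generation 6: .....##.......##......
position 1 holds .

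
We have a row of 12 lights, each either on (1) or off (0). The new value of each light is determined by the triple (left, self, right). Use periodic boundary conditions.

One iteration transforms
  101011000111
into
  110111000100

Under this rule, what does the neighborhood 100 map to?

At position 6 the neighborhood is 100; the next row has 0 there.

0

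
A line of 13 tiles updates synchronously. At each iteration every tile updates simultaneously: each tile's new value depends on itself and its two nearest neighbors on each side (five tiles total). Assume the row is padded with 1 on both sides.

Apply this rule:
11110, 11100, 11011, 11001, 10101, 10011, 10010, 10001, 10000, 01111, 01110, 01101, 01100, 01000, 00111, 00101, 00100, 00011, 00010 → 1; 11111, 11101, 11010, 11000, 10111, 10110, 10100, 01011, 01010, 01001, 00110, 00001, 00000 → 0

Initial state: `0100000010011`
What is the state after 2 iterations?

iteration 1: 0011000110111
iteration 2: 1101011011010

1101011011010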